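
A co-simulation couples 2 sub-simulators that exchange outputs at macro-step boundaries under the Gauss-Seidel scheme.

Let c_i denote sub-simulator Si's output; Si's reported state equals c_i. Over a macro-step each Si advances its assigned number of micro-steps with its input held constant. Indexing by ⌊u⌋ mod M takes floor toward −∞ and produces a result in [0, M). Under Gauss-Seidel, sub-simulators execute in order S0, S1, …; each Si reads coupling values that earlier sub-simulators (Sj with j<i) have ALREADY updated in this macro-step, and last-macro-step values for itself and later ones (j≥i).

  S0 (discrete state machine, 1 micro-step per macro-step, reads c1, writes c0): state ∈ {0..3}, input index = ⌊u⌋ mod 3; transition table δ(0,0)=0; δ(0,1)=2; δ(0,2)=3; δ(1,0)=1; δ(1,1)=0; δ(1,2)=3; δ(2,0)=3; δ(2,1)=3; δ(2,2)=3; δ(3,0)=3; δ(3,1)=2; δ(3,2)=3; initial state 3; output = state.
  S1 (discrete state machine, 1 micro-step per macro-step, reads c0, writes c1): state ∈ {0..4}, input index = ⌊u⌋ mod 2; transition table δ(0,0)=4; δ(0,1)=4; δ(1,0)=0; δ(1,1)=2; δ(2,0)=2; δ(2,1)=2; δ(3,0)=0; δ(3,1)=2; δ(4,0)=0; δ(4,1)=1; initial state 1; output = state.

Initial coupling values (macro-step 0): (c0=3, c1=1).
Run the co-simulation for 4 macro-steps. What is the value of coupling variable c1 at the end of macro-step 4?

macro 1: S0 reads c1=1 → after 1×micro: 2; S1 reads c0=2 → after 1×micro: 0 ⇒ (c0=2, c1=0)
macro 2: S0 reads c1=0 → after 1×micro: 3; S1 reads c0=3 → after 1×micro: 4 ⇒ (c0=3, c1=4)
macro 3: S0 reads c1=4 → after 1×micro: 2; S1 reads c0=2 → after 1×micro: 0 ⇒ (c0=2, c1=0)
macro 4: S0 reads c1=0 → after 1×micro: 3; S1 reads c0=3 → after 1×micro: 4 ⇒ (c0=3, c1=4)

c1 at macro-step 4 = 4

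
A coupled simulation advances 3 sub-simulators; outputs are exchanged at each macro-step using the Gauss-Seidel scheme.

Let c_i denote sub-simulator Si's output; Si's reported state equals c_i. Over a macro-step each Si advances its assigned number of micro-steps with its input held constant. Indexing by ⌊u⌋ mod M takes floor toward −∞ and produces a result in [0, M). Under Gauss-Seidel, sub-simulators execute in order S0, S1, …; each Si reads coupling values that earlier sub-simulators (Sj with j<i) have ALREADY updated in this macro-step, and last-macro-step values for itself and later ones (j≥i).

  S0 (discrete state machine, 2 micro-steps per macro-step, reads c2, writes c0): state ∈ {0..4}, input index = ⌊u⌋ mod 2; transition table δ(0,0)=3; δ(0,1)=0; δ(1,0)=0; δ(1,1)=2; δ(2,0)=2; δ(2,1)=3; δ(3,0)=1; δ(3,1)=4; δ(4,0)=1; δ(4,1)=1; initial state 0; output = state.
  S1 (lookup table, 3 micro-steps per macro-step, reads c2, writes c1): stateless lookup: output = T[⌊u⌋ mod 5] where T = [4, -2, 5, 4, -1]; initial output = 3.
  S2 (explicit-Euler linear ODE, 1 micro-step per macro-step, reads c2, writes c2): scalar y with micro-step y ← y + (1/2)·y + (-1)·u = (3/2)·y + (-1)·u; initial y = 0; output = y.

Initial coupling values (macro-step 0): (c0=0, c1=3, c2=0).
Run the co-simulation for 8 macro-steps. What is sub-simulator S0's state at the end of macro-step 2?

S0 state at macro-step 2 = 3

macro 1: S0 reads c2=0 → after 2×micro: 1; S1 reads c2=0 → after 3×micro: 4; S2 reads c2=0 → after 1×micro: 0 ⇒ (c0=1, c1=4, c2=0)
macro 2: S0 reads c2=0 → after 2×micro: 3; S1 reads c2=0 → after 3×micro: 4; S2 reads c2=0 → after 1×micro: 0 ⇒ (c0=3, c1=4, c2=0)
macro 3: S0 reads c2=0 → after 2×micro: 0; S1 reads c2=0 → after 3×micro: 4; S2 reads c2=0 → after 1×micro: 0 ⇒ (c0=0, c1=4, c2=0)
macro 4: S0 reads c2=0 → after 2×micro: 1; S1 reads c2=0 → after 3×micro: 4; S2 reads c2=0 → after 1×micro: 0 ⇒ (c0=1, c1=4, c2=0)
macro 5: S0 reads c2=0 → after 2×micro: 3; S1 reads c2=0 → after 3×micro: 4; S2 reads c2=0 → after 1×micro: 0 ⇒ (c0=3, c1=4, c2=0)
macro 6: S0 reads c2=0 → after 2×micro: 0; S1 reads c2=0 → after 3×micro: 4; S2 reads c2=0 → after 1×micro: 0 ⇒ (c0=0, c1=4, c2=0)
macro 7: S0 reads c2=0 → after 2×micro: 1; S1 reads c2=0 → after 3×micro: 4; S2 reads c2=0 → after 1×micro: 0 ⇒ (c0=1, c1=4, c2=0)
macro 8: S0 reads c2=0 → after 2×micro: 3; S1 reads c2=0 → after 3×micro: 4; S2 reads c2=0 → after 1×micro: 0 ⇒ (c0=3, c1=4, c2=0)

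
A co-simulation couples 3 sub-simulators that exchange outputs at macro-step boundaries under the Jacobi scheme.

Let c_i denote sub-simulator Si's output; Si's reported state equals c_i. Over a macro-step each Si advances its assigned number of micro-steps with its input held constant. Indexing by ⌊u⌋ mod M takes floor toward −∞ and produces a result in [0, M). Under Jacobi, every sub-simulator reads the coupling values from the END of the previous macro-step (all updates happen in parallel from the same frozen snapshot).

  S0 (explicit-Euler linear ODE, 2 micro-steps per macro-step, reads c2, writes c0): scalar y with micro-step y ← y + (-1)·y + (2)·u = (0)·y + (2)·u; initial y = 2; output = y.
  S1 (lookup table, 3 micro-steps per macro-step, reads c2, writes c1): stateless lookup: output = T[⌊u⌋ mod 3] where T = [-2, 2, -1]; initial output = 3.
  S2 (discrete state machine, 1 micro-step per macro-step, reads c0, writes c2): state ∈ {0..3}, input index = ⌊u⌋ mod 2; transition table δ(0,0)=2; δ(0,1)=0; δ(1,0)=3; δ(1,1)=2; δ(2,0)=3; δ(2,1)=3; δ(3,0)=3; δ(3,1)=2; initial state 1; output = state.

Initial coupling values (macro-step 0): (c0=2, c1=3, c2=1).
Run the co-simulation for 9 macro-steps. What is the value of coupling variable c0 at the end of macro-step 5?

c0 at macro-step 5 = 6

macro 1: S0 reads c2=1 → after 2×micro: 2; S1 reads c2=1 → after 3×micro: 2; S2 reads c0=2 → after 1×micro: 3 ⇒ (c0=2, c1=2, c2=3)
macro 2: S0 reads c2=3 → after 2×micro: 6; S1 reads c2=3 → after 3×micro: -2; S2 reads c0=2 → after 1×micro: 3 ⇒ (c0=6, c1=-2, c2=3)
macro 3: S0 reads c2=3 → after 2×micro: 6; S1 reads c2=3 → after 3×micro: -2; S2 reads c0=6 → after 1×micro: 3 ⇒ (c0=6, c1=-2, c2=3)
macro 4: S0 reads c2=3 → after 2×micro: 6; S1 reads c2=3 → after 3×micro: -2; S2 reads c0=6 → after 1×micro: 3 ⇒ (c0=6, c1=-2, c2=3)
macro 5: S0 reads c2=3 → after 2×micro: 6; S1 reads c2=3 → after 3×micro: -2; S2 reads c0=6 → after 1×micro: 3 ⇒ (c0=6, c1=-2, c2=3)
macro 6: S0 reads c2=3 → after 2×micro: 6; S1 reads c2=3 → after 3×micro: -2; S2 reads c0=6 → after 1×micro: 3 ⇒ (c0=6, c1=-2, c2=3)
macro 7: S0 reads c2=3 → after 2×micro: 6; S1 reads c2=3 → after 3×micro: -2; S2 reads c0=6 → after 1×micro: 3 ⇒ (c0=6, c1=-2, c2=3)
macro 8: S0 reads c2=3 → after 2×micro: 6; S1 reads c2=3 → after 3×micro: -2; S2 reads c0=6 → after 1×micro: 3 ⇒ (c0=6, c1=-2, c2=3)
macro 9: S0 reads c2=3 → after 2×micro: 6; S1 reads c2=3 → after 3×micro: -2; S2 reads c0=6 → after 1×micro: 3 ⇒ (c0=6, c1=-2, c2=3)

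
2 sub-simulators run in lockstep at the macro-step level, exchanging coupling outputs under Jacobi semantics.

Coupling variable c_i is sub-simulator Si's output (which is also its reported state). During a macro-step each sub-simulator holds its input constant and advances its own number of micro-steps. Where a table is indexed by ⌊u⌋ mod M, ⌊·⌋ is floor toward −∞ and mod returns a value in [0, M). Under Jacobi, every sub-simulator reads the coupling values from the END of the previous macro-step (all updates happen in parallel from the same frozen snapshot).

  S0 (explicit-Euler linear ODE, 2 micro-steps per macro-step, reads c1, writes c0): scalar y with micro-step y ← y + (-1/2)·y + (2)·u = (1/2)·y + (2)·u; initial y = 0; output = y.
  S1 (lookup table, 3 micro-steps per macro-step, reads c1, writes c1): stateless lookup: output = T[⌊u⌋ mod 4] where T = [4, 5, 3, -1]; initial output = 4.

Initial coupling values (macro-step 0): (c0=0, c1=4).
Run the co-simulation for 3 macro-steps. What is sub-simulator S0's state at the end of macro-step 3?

macro 1: S0 reads c1=4 → after 2×micro: 12; S1 reads c1=4 → after 3×micro: 4 ⇒ (c0=12, c1=4)
macro 2: S0 reads c1=4 → after 2×micro: 15; S1 reads c1=4 → after 3×micro: 4 ⇒ (c0=15, c1=4)
macro 3: S0 reads c1=4 → after 2×micro: 63/4; S1 reads c1=4 → after 3×micro: 4 ⇒ (c0=63/4, c1=4)

S0 state at macro-step 3 = 63/4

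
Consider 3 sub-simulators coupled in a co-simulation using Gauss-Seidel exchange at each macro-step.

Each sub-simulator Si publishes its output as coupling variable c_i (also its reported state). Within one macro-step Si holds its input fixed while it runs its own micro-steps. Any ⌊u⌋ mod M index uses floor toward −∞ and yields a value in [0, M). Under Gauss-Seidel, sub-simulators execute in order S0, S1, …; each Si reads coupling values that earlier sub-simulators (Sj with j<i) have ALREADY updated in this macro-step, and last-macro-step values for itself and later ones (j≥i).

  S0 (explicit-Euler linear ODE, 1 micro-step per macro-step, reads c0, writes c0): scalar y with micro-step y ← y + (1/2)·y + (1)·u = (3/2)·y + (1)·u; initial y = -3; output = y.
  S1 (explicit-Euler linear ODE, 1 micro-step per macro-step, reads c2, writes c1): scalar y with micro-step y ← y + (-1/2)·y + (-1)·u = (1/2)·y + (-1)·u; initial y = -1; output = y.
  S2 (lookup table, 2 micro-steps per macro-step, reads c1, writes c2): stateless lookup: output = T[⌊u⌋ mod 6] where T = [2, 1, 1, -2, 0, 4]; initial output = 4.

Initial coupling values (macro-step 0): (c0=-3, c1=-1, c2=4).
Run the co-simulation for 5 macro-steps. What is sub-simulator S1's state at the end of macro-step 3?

macro 1: S0 reads c0=-3 → after 1×micro: -15/2; S1 reads c2=4 → after 1×micro: -9/2; S2 reads c1=-9/2 → after 2×micro: 1 ⇒ (c0=-15/2, c1=-9/2, c2=1)
macro 2: S0 reads c0=-15/2 → after 1×micro: -75/4; S1 reads c2=1 → after 1×micro: -13/4; S2 reads c1=-13/4 → after 2×micro: 1 ⇒ (c0=-75/4, c1=-13/4, c2=1)
macro 3: S0 reads c0=-75/4 → after 1×micro: -375/8; S1 reads c2=1 → after 1×micro: -21/8; S2 reads c1=-21/8 → after 2×micro: -2 ⇒ (c0=-375/8, c1=-21/8, c2=-2)
macro 4: S0 reads c0=-375/8 → after 1×micro: -1875/16; S1 reads c2=-2 → after 1×micro: 11/16; S2 reads c1=11/16 → after 2×micro: 2 ⇒ (c0=-1875/16, c1=11/16, c2=2)
macro 5: S0 reads c0=-1875/16 → after 1×micro: -9375/32; S1 reads c2=2 → after 1×micro: -53/32; S2 reads c1=-53/32 → after 2×micro: 0 ⇒ (c0=-9375/32, c1=-53/32, c2=0)

S1 state at macro-step 3 = -21/8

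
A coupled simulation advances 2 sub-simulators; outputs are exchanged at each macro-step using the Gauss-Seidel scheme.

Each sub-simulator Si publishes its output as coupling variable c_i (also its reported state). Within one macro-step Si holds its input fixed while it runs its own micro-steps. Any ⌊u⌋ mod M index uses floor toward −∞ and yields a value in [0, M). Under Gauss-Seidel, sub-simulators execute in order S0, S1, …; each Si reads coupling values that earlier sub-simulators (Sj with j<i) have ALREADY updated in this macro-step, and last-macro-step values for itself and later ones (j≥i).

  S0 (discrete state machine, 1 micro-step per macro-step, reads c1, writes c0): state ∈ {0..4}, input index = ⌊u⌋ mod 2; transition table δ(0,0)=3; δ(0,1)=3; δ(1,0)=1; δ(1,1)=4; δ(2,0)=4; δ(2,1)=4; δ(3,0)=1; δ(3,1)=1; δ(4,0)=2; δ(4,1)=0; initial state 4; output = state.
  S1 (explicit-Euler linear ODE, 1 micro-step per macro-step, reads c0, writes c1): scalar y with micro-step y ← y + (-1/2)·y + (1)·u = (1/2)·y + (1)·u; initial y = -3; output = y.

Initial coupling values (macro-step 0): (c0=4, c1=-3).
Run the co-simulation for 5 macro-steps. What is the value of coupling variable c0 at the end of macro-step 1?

c0 at macro-step 1 = 0

macro 1: S0 reads c1=-3 → after 1×micro: 0; S1 reads c0=0 → after 1×micro: -3/2 ⇒ (c0=0, c1=-3/2)
macro 2: S0 reads c1=-3/2 → after 1×micro: 3; S1 reads c0=3 → after 1×micro: 9/4 ⇒ (c0=3, c1=9/4)
macro 3: S0 reads c1=9/4 → after 1×micro: 1; S1 reads c0=1 → after 1×micro: 17/8 ⇒ (c0=1, c1=17/8)
macro 4: S0 reads c1=17/8 → after 1×micro: 1; S1 reads c0=1 → after 1×micro: 33/16 ⇒ (c0=1, c1=33/16)
macro 5: S0 reads c1=33/16 → after 1×micro: 1; S1 reads c0=1 → after 1×micro: 65/32 ⇒ (c0=1, c1=65/32)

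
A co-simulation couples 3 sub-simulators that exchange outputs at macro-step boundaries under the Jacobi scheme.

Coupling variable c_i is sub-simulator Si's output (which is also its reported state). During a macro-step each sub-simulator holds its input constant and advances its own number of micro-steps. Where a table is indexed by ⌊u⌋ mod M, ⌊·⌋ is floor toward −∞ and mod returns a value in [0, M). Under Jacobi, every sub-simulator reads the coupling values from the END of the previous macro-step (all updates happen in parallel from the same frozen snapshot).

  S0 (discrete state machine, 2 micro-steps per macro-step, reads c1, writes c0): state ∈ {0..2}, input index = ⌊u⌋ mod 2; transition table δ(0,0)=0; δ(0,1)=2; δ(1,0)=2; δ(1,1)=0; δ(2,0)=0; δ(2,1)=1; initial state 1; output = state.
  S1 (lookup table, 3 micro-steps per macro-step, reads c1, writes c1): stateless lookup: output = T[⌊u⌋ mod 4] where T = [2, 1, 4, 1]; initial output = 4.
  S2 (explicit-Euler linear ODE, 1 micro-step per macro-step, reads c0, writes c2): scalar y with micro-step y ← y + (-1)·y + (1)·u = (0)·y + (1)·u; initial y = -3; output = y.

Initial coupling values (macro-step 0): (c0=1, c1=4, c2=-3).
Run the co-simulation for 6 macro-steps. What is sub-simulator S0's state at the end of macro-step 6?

macro 1: S0 reads c1=4 → after 2×micro: 0; S1 reads c1=4 → after 3×micro: 2; S2 reads c0=1 → after 1×micro: 1 ⇒ (c0=0, c1=2, c2=1)
macro 2: S0 reads c1=2 → after 2×micro: 0; S1 reads c1=2 → after 3×micro: 4; S2 reads c0=0 → after 1×micro: 0 ⇒ (c0=0, c1=4, c2=0)
macro 3: S0 reads c1=4 → after 2×micro: 0; S1 reads c1=4 → after 3×micro: 2; S2 reads c0=0 → after 1×micro: 0 ⇒ (c0=0, c1=2, c2=0)
macro 4: S0 reads c1=2 → after 2×micro: 0; S1 reads c1=2 → after 3×micro: 4; S2 reads c0=0 → after 1×micro: 0 ⇒ (c0=0, c1=4, c2=0)
macro 5: S0 reads c1=4 → after 2×micro: 0; S1 reads c1=4 → after 3×micro: 2; S2 reads c0=0 → after 1×micro: 0 ⇒ (c0=0, c1=2, c2=0)
macro 6: S0 reads c1=2 → after 2×micro: 0; S1 reads c1=2 → after 3×micro: 4; S2 reads c0=0 → after 1×micro: 0 ⇒ (c0=0, c1=4, c2=0)

S0 state at macro-step 6 = 0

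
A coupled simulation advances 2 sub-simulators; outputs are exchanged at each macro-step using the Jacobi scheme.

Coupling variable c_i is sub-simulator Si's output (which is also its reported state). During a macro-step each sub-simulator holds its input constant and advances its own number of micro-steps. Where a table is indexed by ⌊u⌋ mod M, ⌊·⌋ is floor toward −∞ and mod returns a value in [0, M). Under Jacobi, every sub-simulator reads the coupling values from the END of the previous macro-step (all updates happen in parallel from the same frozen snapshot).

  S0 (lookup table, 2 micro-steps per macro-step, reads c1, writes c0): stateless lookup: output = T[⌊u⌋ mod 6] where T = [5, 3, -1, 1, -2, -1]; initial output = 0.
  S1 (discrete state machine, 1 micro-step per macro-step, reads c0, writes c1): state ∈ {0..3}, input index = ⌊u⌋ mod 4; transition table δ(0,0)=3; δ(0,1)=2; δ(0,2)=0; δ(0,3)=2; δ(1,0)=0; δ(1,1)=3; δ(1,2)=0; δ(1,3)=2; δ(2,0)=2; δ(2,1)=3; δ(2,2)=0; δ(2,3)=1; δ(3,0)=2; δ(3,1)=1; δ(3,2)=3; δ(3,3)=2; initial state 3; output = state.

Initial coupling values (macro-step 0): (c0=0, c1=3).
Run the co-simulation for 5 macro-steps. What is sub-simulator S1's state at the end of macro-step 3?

macro 1: S0 reads c1=3 → after 2×micro: 1; S1 reads c0=0 → after 1×micro: 2 ⇒ (c0=1, c1=2)
macro 2: S0 reads c1=2 → after 2×micro: -1; S1 reads c0=1 → after 1×micro: 3 ⇒ (c0=-1, c1=3)
macro 3: S0 reads c1=3 → after 2×micro: 1; S1 reads c0=-1 → after 1×micro: 2 ⇒ (c0=1, c1=2)
macro 4: S0 reads c1=2 → after 2×micro: -1; S1 reads c0=1 → after 1×micro: 3 ⇒ (c0=-1, c1=3)
macro 5: S0 reads c1=3 → after 2×micro: 1; S1 reads c0=-1 → after 1×micro: 2 ⇒ (c0=1, c1=2)

S1 state at macro-step 3 = 2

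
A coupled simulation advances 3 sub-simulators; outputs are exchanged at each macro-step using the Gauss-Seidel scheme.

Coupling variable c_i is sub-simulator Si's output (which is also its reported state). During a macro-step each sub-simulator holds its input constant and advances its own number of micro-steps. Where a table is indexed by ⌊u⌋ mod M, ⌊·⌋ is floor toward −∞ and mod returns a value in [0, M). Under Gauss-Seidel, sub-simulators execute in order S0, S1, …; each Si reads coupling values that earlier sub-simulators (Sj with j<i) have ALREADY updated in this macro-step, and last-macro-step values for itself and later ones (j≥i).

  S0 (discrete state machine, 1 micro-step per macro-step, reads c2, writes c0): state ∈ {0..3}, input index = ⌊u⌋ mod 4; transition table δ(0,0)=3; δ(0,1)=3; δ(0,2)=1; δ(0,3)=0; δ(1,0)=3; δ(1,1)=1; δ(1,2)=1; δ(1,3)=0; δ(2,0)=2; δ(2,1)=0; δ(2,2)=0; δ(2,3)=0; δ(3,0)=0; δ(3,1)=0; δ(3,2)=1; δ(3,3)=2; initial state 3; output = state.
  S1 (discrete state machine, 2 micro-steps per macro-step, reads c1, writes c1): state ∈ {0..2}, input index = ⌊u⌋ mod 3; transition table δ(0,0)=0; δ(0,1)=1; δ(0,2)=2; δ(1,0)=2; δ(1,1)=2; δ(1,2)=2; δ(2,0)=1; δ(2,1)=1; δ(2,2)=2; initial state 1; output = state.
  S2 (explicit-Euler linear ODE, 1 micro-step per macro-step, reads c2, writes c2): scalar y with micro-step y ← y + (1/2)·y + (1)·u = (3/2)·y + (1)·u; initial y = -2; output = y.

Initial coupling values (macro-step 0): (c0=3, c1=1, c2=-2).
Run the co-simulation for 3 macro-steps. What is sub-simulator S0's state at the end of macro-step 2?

macro 1: S0 reads c2=-2 → after 1×micro: 1; S1 reads c1=1 → after 2×micro: 1; S2 reads c2=-2 → after 1×micro: -5 ⇒ (c0=1, c1=1, c2=-5)
macro 2: S0 reads c2=-5 → after 1×micro: 0; S1 reads c1=1 → after 2×micro: 1; S2 reads c2=-5 → after 1×micro: -25/2 ⇒ (c0=0, c1=1, c2=-25/2)
macro 3: S0 reads c2=-25/2 → after 1×micro: 0; S1 reads c1=1 → after 2×micro: 1; S2 reads c2=-25/2 → after 1×micro: -125/4 ⇒ (c0=0, c1=1, c2=-125/4)

S0 state at macro-step 2 = 0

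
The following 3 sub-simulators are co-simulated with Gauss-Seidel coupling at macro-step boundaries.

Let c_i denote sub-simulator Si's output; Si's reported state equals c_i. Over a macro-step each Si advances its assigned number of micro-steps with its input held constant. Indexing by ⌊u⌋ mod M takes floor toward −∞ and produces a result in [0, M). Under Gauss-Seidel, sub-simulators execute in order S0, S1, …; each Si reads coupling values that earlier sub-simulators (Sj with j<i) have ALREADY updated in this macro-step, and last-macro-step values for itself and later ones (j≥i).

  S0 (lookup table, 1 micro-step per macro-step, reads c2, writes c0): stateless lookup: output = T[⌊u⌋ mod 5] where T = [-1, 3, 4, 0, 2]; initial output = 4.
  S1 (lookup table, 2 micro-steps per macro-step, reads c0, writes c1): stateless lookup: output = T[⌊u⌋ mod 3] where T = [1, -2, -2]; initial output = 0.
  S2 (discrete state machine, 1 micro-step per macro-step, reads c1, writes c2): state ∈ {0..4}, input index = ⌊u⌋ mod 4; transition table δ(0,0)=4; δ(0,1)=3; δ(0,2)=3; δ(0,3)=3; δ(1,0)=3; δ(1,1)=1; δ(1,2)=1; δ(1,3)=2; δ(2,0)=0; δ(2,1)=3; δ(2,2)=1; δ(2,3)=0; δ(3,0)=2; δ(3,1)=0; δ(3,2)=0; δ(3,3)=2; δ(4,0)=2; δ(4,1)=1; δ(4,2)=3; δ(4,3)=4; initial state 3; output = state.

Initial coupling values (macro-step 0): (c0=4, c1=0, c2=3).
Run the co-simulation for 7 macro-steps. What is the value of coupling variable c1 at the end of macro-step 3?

c1 at macro-step 3 = 1

macro 1: S0 reads c2=3 → after 1×micro: 0; S1 reads c0=0 → after 2×micro: 1; S2 reads c1=1 → after 1×micro: 0 ⇒ (c0=0, c1=1, c2=0)
macro 2: S0 reads c2=0 → after 1×micro: -1; S1 reads c0=-1 → after 2×micro: -2; S2 reads c1=-2 → after 1×micro: 3 ⇒ (c0=-1, c1=-2, c2=3)
macro 3: S0 reads c2=3 → after 1×micro: 0; S1 reads c0=0 → after 2×micro: 1; S2 reads c1=1 → after 1×micro: 0 ⇒ (c0=0, c1=1, c2=0)
macro 4: S0 reads c2=0 → after 1×micro: -1; S1 reads c0=-1 → after 2×micro: -2; S2 reads c1=-2 → after 1×micro: 3 ⇒ (c0=-1, c1=-2, c2=3)
macro 5: S0 reads c2=3 → after 1×micro: 0; S1 reads c0=0 → after 2×micro: 1; S2 reads c1=1 → after 1×micro: 0 ⇒ (c0=0, c1=1, c2=0)
macro 6: S0 reads c2=0 → after 1×micro: -1; S1 reads c0=-1 → after 2×micro: -2; S2 reads c1=-2 → after 1×micro: 3 ⇒ (c0=-1, c1=-2, c2=3)
macro 7: S0 reads c2=3 → after 1×micro: 0; S1 reads c0=0 → after 2×micro: 1; S2 reads c1=1 → after 1×micro: 0 ⇒ (c0=0, c1=1, c2=0)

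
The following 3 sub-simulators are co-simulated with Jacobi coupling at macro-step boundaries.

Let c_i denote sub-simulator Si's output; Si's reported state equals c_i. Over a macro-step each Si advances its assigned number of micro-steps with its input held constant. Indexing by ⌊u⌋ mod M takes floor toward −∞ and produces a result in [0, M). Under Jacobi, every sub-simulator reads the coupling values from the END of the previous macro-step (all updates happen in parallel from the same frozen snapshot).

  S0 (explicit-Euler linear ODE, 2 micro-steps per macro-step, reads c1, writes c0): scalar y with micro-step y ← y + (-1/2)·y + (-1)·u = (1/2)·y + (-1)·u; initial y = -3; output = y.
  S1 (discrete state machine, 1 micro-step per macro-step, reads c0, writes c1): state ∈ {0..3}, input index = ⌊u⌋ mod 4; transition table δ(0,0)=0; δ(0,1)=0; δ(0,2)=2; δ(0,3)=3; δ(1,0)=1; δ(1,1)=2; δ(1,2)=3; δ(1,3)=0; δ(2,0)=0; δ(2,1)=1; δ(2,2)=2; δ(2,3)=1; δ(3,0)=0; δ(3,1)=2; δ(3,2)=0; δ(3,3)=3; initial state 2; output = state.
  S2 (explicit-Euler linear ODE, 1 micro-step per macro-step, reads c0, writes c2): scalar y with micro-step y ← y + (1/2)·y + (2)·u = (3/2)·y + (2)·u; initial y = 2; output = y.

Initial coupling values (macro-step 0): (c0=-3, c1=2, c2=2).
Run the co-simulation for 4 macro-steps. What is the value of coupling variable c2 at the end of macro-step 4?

macro 1: S0 reads c1=2 → after 2×micro: -15/4; S1 reads c0=-3 → after 1×micro: 1; S2 reads c0=-3 → after 1×micro: -3 ⇒ (c0=-15/4, c1=1, c2=-3)
macro 2: S0 reads c1=1 → after 2×micro: -39/16; S1 reads c0=-15/4 → after 1×micro: 1; S2 reads c0=-15/4 → after 1×micro: -12 ⇒ (c0=-39/16, c1=1, c2=-12)
macro 3: S0 reads c1=1 → after 2×micro: -135/64; S1 reads c0=-39/16 → after 1×micro: 2; S2 reads c0=-39/16 → after 1×micro: -183/8 ⇒ (c0=-135/64, c1=2, c2=-183/8)
macro 4: S0 reads c1=2 → after 2×micro: -903/256; S1 reads c0=-135/64 → after 1×micro: 1; S2 reads c0=-135/64 → after 1×micro: -1233/32 ⇒ (c0=-903/256, c1=1, c2=-1233/32)

c2 at macro-step 4 = -1233/32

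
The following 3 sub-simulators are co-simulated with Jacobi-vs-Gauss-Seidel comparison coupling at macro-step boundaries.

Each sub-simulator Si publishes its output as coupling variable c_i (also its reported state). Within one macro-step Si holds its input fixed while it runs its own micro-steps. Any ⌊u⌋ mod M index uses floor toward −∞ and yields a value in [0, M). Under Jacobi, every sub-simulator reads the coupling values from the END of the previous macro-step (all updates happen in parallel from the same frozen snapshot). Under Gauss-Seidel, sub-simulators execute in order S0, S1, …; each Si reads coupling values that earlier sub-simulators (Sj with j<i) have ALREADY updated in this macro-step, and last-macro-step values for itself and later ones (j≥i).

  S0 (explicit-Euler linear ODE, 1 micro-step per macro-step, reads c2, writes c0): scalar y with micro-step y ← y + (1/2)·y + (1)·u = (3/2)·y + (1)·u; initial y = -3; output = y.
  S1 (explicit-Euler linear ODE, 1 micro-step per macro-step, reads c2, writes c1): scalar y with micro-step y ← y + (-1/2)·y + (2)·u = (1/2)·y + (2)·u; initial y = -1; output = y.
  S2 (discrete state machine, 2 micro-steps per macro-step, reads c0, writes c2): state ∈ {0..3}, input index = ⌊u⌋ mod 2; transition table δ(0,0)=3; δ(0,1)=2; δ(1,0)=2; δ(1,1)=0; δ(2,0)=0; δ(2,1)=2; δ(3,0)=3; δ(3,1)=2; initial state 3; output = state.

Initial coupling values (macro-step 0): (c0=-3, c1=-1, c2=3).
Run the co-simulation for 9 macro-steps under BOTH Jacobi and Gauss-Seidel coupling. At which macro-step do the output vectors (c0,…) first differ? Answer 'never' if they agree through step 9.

[Jacobi] macro 1: S0 reads c2=3 → after 1×micro: -3/2; S1 reads c2=3 → after 1×micro: 11/2; S2 reads c0=-3 → after 2×micro: 2 ⇒ (c0=-3/2, c1=11/2, c2=2)
[Jacobi] macro 2: S0 reads c2=2 → after 1×micro: -1/4; S1 reads c2=2 → after 1×micro: 27/4; S2 reads c0=-3/2 → after 2×micro: 3 ⇒ (c0=-1/4, c1=27/4, c2=3)
[Jacobi] macro 3: S0 reads c2=3 → after 1×micro: 21/8; S1 reads c2=3 → after 1×micro: 75/8; S2 reads c0=-1/4 → after 2×micro: 2 ⇒ (c0=21/8, c1=75/8, c2=2)
[Jacobi] macro 4: S0 reads c2=2 → after 1×micro: 95/16; S1 reads c2=2 → after 1×micro: 139/16; S2 reads c0=21/8 → after 2×micro: 3 ⇒ (c0=95/16, c1=139/16, c2=3)
[Jacobi] macro 5: S0 reads c2=3 → after 1×micro: 381/32; S1 reads c2=3 → after 1×micro: 331/32; S2 reads c0=95/16 → after 2×micro: 2 ⇒ (c0=381/32, c1=331/32, c2=2)
[Jacobi] macro 6: S0 reads c2=2 → after 1×micro: 1271/64; S1 reads c2=2 → after 1×micro: 587/64; S2 reads c0=381/32 → after 2×micro: 2 ⇒ (c0=1271/64, c1=587/64, c2=2)
[Jacobi] macro 7: S0 reads c2=2 → after 1×micro: 4069/128; S1 reads c2=2 → after 1×micro: 1099/128; S2 reads c0=1271/64 → after 2×micro: 2 ⇒ (c0=4069/128, c1=1099/128, c2=2)
[Jacobi] macro 8: S0 reads c2=2 → after 1×micro: 12719/256; S1 reads c2=2 → after 1×micro: 2123/256; S2 reads c0=4069/128 → after 2×micro: 2 ⇒ (c0=12719/256, c1=2123/256, c2=2)
[Jacobi] macro 9: S0 reads c2=2 → after 1×micro: 39181/512; S1 reads c2=2 → after 1×micro: 4171/512; S2 reads c0=12719/256 → after 2×micro: 2 ⇒ (c0=39181/512, c1=4171/512, c2=2)
[Gauss-Seidel] macro 1: S0 reads c2=3 → after 1×micro: -3/2; S1 reads c2=3 → after 1×micro: 11/2; S2 reads c0=-3/2 → after 2×micro: 3 ⇒ (c0=-3/2, c1=11/2, c2=3)
[Gauss-Seidel] macro 2: S0 reads c2=3 → after 1×micro: 3/4; S1 reads c2=3 → after 1×micro: 35/4; S2 reads c0=3/4 → after 2×micro: 3 ⇒ (c0=3/4, c1=35/4, c2=3)
[Gauss-Seidel] macro 3: S0 reads c2=3 → after 1×micro: 33/8; S1 reads c2=3 → after 1×micro: 83/8; S2 reads c0=33/8 → after 2×micro: 3 ⇒ (c0=33/8, c1=83/8, c2=3)
[Gauss-Seidel] macro 4: S0 reads c2=3 → after 1×micro: 147/16; S1 reads c2=3 → after 1×micro: 179/16; S2 reads c0=147/16 → after 2×micro: 2 ⇒ (c0=147/16, c1=179/16, c2=2)
[Gauss-Seidel] macro 5: S0 reads c2=2 → after 1×micro: 505/32; S1 reads c2=2 → after 1×micro: 307/32; S2 reads c0=505/32 → after 2×micro: 2 ⇒ (c0=505/32, c1=307/32, c2=2)
[Gauss-Seidel] macro 6: S0 reads c2=2 → after 1×micro: 1643/64; S1 reads c2=2 → after 1×micro: 563/64; S2 reads c0=1643/64 → after 2×micro: 2 ⇒ (c0=1643/64, c1=563/64, c2=2)
[Gauss-Seidel] macro 7: S0 reads c2=2 → after 1×micro: 5185/128; S1 reads c2=2 → after 1×micro: 1075/128; S2 reads c0=5185/128 → after 2×micro: 3 ⇒ (c0=5185/128, c1=1075/128, c2=3)
[Gauss-Seidel] macro 8: S0 reads c2=3 → after 1×micro: 16323/256; S1 reads c2=3 → after 1×micro: 2611/256; S2 reads c0=16323/256 → after 2×micro: 2 ⇒ (c0=16323/256, c1=2611/256, c2=2)
[Gauss-Seidel] macro 9: S0 reads c2=2 → after 1×micro: 49993/512; S1 reads c2=2 → after 1×micro: 4659/512; S2 reads c0=49993/512 → after 2×micro: 2 ⇒ (c0=49993/512, c1=4659/512, c2=2)

first divergence at macro-step: 1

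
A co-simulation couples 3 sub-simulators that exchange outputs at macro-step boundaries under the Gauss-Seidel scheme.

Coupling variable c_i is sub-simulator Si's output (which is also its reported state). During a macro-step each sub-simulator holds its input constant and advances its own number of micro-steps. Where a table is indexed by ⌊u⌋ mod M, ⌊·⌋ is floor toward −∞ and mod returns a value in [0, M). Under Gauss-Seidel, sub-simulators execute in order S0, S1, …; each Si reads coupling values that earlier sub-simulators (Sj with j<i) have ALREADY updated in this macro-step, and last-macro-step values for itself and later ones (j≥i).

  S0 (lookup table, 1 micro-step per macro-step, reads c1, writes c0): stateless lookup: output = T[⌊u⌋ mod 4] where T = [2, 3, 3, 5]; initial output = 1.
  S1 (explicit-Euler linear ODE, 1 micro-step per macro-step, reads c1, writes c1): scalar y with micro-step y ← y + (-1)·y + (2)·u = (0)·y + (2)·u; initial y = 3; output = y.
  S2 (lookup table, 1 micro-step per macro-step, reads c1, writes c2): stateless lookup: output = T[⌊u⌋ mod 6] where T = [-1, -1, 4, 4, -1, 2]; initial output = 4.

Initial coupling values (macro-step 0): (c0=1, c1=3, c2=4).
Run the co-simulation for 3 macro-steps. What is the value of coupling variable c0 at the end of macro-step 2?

c0 at macro-step 2 = 3

macro 1: S0 reads c1=3 → after 1×micro: 5; S1 reads c1=3 → after 1×micro: 6; S2 reads c1=6 → after 1×micro: -1 ⇒ (c0=5, c1=6, c2=-1)
macro 2: S0 reads c1=6 → after 1×micro: 3; S1 reads c1=6 → after 1×micro: 12; S2 reads c1=12 → after 1×micro: -1 ⇒ (c0=3, c1=12, c2=-1)
macro 3: S0 reads c1=12 → after 1×micro: 2; S1 reads c1=12 → after 1×micro: 24; S2 reads c1=24 → after 1×micro: -1 ⇒ (c0=2, c1=24, c2=-1)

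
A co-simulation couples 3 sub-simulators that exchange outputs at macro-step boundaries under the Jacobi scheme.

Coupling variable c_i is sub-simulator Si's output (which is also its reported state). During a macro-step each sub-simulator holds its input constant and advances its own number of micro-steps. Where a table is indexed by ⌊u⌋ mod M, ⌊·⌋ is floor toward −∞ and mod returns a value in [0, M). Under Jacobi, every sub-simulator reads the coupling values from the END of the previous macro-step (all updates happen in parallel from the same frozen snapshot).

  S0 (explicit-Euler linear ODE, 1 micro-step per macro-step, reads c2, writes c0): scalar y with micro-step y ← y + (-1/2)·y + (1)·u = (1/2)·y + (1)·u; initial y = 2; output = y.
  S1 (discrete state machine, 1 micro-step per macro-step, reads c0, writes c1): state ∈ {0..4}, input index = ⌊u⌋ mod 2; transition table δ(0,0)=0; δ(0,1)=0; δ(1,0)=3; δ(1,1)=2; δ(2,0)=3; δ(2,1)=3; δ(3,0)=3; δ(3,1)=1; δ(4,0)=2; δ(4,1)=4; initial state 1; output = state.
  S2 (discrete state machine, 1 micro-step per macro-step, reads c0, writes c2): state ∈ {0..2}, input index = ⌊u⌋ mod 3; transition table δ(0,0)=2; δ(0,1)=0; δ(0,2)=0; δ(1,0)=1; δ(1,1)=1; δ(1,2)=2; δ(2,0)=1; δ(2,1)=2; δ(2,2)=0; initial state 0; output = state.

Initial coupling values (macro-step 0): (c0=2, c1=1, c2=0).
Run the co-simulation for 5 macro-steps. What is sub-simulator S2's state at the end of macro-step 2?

macro 1: S0 reads c2=0 → after 1×micro: 1; S1 reads c0=2 → after 1×micro: 3; S2 reads c0=2 → after 1×micro: 0 ⇒ (c0=1, c1=3, c2=0)
macro 2: S0 reads c2=0 → after 1×micro: 1/2; S1 reads c0=1 → after 1×micro: 1; S2 reads c0=1 → after 1×micro: 0 ⇒ (c0=1/2, c1=1, c2=0)
macro 3: S0 reads c2=0 → after 1×micro: 1/4; S1 reads c0=1/2 → after 1×micro: 3; S2 reads c0=1/2 → after 1×micro: 2 ⇒ (c0=1/4, c1=3, c2=2)
macro 4: S0 reads c2=2 → after 1×micro: 17/8; S1 reads c0=1/4 → after 1×micro: 3; S2 reads c0=1/4 → after 1×micro: 1 ⇒ (c0=17/8, c1=3, c2=1)
macro 5: S0 reads c2=1 → after 1×micro: 33/16; S1 reads c0=17/8 → after 1×micro: 3; S2 reads c0=17/8 → after 1×micro: 2 ⇒ (c0=33/16, c1=3, c2=2)

S2 state at macro-step 2 = 0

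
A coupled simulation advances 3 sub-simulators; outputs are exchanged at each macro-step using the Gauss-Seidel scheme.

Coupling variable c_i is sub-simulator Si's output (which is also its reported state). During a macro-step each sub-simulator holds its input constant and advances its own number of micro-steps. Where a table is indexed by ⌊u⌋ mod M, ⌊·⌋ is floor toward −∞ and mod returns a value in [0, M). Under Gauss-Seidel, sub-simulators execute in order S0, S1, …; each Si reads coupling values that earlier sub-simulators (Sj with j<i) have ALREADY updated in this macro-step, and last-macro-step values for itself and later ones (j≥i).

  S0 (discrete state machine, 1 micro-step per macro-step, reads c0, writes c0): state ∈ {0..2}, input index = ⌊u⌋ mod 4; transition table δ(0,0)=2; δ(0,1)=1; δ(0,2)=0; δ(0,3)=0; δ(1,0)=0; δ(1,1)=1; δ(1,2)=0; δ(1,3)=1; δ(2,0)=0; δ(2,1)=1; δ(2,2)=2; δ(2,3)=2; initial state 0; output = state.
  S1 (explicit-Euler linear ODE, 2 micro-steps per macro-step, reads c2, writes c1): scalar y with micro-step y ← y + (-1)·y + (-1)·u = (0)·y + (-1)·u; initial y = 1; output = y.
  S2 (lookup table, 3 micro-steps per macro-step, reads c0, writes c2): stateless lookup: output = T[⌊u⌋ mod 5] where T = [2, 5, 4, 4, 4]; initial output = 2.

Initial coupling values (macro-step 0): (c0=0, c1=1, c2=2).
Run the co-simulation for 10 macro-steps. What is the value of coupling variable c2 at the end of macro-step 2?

macro 1: S0 reads c0=0 → after 1×micro: 2; S1 reads c2=2 → after 2×micro: -2; S2 reads c0=2 → after 3×micro: 4 ⇒ (c0=2, c1=-2, c2=4)
macro 2: S0 reads c0=2 → after 1×micro: 2; S1 reads c2=4 → after 2×micro: -4; S2 reads c0=2 → after 3×micro: 4 ⇒ (c0=2, c1=-4, c2=4)
macro 3: S0 reads c0=2 → after 1×micro: 2; S1 reads c2=4 → after 2×micro: -4; S2 reads c0=2 → after 3×micro: 4 ⇒ (c0=2, c1=-4, c2=4)
macro 4: S0 reads c0=2 → after 1×micro: 2; S1 reads c2=4 → after 2×micro: -4; S2 reads c0=2 → after 3×micro: 4 ⇒ (c0=2, c1=-4, c2=4)
macro 5: S0 reads c0=2 → after 1×micro: 2; S1 reads c2=4 → after 2×micro: -4; S2 reads c0=2 → after 3×micro: 4 ⇒ (c0=2, c1=-4, c2=4)
macro 6: S0 reads c0=2 → after 1×micro: 2; S1 reads c2=4 → after 2×micro: -4; S2 reads c0=2 → after 3×micro: 4 ⇒ (c0=2, c1=-4, c2=4)
macro 7: S0 reads c0=2 → after 1×micro: 2; S1 reads c2=4 → after 2×micro: -4; S2 reads c0=2 → after 3×micro: 4 ⇒ (c0=2, c1=-4, c2=4)
macro 8: S0 reads c0=2 → after 1×micro: 2; S1 reads c2=4 → after 2×micro: -4; S2 reads c0=2 → after 3×micro: 4 ⇒ (c0=2, c1=-4, c2=4)
macro 9: S0 reads c0=2 → after 1×micro: 2; S1 reads c2=4 → after 2×micro: -4; S2 reads c0=2 → after 3×micro: 4 ⇒ (c0=2, c1=-4, c2=4)
macro 10: S0 reads c0=2 → after 1×micro: 2; S1 reads c2=4 → after 2×micro: -4; S2 reads c0=2 → after 3×micro: 4 ⇒ (c0=2, c1=-4, c2=4)

c2 at macro-step 2 = 4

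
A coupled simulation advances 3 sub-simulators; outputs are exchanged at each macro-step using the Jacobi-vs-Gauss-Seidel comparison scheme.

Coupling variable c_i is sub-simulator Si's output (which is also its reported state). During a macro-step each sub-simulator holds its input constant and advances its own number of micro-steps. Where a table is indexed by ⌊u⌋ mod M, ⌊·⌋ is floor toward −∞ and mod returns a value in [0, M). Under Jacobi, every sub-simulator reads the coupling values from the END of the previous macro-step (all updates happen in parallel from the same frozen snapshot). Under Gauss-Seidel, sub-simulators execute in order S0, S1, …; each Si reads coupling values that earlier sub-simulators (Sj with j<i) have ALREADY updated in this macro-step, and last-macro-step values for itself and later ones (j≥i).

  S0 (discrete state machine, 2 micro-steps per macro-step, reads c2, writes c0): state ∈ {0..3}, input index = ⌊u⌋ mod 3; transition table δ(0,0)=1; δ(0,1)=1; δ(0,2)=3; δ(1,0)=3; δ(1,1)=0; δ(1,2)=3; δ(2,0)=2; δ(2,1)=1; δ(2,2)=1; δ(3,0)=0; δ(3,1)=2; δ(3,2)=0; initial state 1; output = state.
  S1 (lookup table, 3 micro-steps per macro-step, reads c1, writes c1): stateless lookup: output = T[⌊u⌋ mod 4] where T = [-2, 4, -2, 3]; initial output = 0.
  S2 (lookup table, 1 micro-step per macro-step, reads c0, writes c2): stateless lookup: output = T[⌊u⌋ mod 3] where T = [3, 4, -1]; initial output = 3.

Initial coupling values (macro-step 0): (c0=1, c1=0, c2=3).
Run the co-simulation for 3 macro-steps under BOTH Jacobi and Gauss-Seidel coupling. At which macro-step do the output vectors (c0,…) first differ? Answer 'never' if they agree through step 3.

first divergence at macro-step: 1

[Jacobi] macro 1: S0 reads c2=3 → after 2×micro: 0; S1 reads c1=0 → after 3×micro: -2; S2 reads c0=1 → after 1×micro: 4 ⇒ (c0=0, c1=-2, c2=4)
[Jacobi] macro 2: S0 reads c2=4 → after 2×micro: 0; S1 reads c1=-2 → after 3×micro: -2; S2 reads c0=0 → after 1×micro: 3 ⇒ (c0=0, c1=-2, c2=3)
[Jacobi] macro 3: S0 reads c2=3 → after 2×micro: 3; S1 reads c1=-2 → after 3×micro: -2; S2 reads c0=0 → after 1×micro: 3 ⇒ (c0=3, c1=-2, c2=3)
[Gauss-Seidel] macro 1: S0 reads c2=3 → after 2×micro: 0; S1 reads c1=0 → after 3×micro: -2; S2 reads c0=0 → after 1×micro: 3 ⇒ (c0=0, c1=-2, c2=3)
[Gauss-Seidel] macro 2: S0 reads c2=3 → after 2×micro: 3; S1 reads c1=-2 → after 3×micro: -2; S2 reads c0=3 → after 1×micro: 3 ⇒ (c0=3, c1=-2, c2=3)
[Gauss-Seidel] macro 3: S0 reads c2=3 → after 2×micro: 1; S1 reads c1=-2 → after 3×micro: -2; S2 reads c0=1 → after 1×micro: 4 ⇒ (c0=1, c1=-2, c2=4)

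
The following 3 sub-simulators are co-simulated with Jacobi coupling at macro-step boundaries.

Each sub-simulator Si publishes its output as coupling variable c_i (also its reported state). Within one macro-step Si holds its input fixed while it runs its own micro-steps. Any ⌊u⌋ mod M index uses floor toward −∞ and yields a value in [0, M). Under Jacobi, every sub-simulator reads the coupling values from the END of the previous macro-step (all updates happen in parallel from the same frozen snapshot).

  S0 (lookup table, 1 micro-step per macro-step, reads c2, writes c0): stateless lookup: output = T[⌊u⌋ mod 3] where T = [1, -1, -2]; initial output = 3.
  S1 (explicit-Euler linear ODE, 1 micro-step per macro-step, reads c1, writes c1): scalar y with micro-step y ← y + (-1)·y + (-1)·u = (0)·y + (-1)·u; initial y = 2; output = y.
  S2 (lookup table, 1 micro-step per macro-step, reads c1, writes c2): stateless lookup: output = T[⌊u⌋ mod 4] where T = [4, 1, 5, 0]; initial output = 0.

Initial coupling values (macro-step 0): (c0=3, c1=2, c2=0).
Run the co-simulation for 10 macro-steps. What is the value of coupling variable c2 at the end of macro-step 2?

macro 1: S0 reads c2=0 → after 1×micro: 1; S1 reads c1=2 → after 1×micro: -2; S2 reads c1=2 → after 1×micro: 5 ⇒ (c0=1, c1=-2, c2=5)
macro 2: S0 reads c2=5 → after 1×micro: -2; S1 reads c1=-2 → after 1×micro: 2; S2 reads c1=-2 → after 1×micro: 5 ⇒ (c0=-2, c1=2, c2=5)
macro 3: S0 reads c2=5 → after 1×micro: -2; S1 reads c1=2 → after 1×micro: -2; S2 reads c1=2 → after 1×micro: 5 ⇒ (c0=-2, c1=-2, c2=5)
macro 4: S0 reads c2=5 → after 1×micro: -2; S1 reads c1=-2 → after 1×micro: 2; S2 reads c1=-2 → after 1×micro: 5 ⇒ (c0=-2, c1=2, c2=5)
macro 5: S0 reads c2=5 → after 1×micro: -2; S1 reads c1=2 → after 1×micro: -2; S2 reads c1=2 → after 1×micro: 5 ⇒ (c0=-2, c1=-2, c2=5)
macro 6: S0 reads c2=5 → after 1×micro: -2; S1 reads c1=-2 → after 1×micro: 2; S2 reads c1=-2 → after 1×micro: 5 ⇒ (c0=-2, c1=2, c2=5)
macro 7: S0 reads c2=5 → after 1×micro: -2; S1 reads c1=2 → after 1×micro: -2; S2 reads c1=2 → after 1×micro: 5 ⇒ (c0=-2, c1=-2, c2=5)
macro 8: S0 reads c2=5 → after 1×micro: -2; S1 reads c1=-2 → after 1×micro: 2; S2 reads c1=-2 → after 1×micro: 5 ⇒ (c0=-2, c1=2, c2=5)
macro 9: S0 reads c2=5 → after 1×micro: -2; S1 reads c1=2 → after 1×micro: -2; S2 reads c1=2 → after 1×micro: 5 ⇒ (c0=-2, c1=-2, c2=5)
macro 10: S0 reads c2=5 → after 1×micro: -2; S1 reads c1=-2 → after 1×micro: 2; S2 reads c1=-2 → after 1×micro: 5 ⇒ (c0=-2, c1=2, c2=5)

c2 at macro-step 2 = 5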